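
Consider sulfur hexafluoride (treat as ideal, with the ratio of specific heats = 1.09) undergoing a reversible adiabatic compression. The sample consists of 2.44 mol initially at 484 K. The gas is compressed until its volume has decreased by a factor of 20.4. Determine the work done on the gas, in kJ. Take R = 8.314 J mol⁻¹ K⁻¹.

W ≈ 34.0 kJ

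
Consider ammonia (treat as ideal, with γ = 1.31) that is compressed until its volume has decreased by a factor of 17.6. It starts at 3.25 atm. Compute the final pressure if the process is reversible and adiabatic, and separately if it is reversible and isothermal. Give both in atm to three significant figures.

adiabatic: 139 atm; isothermal: 57.2 atm

Isothermal: P₂ = P₁(V₁/V₂) = 3.25×17.6 = 57.2 atm.
Adiabatic: P₂ = P₁(V₁/V₂)^γ = 3.25×17.6^(1.31) = 139.2 atm.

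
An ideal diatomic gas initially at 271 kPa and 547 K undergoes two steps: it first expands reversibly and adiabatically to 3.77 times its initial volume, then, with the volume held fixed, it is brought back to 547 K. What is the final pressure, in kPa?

P₃ ≈ 71.9 kPa

For a diatomic ideal gas γ = 7/5.
Adiabatic step (PV^γ = const): P₂ = 271×(1/3.77)^(7/5) = 42.28 kPa; T₂ = 547×(1/3.77)^(2/5) = 321.7 K.
Isochoric: P₃ = P₂(T₃/T₂) = 42.28 × (547/321.7) = 71.88 kPa.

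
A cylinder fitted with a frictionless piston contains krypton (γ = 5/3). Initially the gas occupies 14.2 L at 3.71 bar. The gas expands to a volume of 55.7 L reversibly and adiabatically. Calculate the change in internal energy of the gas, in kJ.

ΔU ≈ -4.73 kJ

P₂ = P₁(V₁/V₂)^γ = 3.71×(14.2/55.7)^(5/3) = 0.3803 bar.
For a reversible adiabat, W_by_gas = (P₁V₁ − P₂V₂)/(γ−1).
W_by = (371000×0.0142 − 38030×0.0557) / (2/3) = 4725 J.
Q = 0 ⇒ ΔU = −W_by = -4725 J.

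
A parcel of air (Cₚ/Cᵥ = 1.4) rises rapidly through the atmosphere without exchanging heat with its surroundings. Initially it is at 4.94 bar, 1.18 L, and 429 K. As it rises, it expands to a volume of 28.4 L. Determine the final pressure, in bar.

P₂ ≈ 0.0575 bar

Adiabatic: P₁V₁^γ = P₂V₂^γ ⇒ P₂ = P₁ (V₁/V₂)^γ.
P₂ = 4.94 × (1.18/28.4)^(1.4) = 0.05751 bar.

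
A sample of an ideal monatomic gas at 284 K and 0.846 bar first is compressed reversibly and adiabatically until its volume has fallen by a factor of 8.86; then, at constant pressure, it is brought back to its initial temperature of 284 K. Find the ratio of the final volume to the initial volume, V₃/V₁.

For a monatomic ideal gas γ = 5/3.
Adiabatic step: V₂/V₁ = 0.1129; T₂ = T₁·8.86^(2/3) = 1216 K.
Isobaric step: V₃/V₂ = T₃/T₂ = 284/1216.
V₃/V₁ = (V₂/V₁)(V₃/V₂) = 0.1129 × (284/1216) = 0.02636.

V₃/V₁ ≈ 0.0264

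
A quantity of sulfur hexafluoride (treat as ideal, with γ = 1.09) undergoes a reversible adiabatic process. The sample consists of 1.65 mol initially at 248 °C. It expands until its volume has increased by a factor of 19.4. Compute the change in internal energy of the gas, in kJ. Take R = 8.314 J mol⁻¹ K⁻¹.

Adiabatic: T₁V₁^(γ−1) = T₂V₂^(γ−1) ⇒ T₂ = T₁ (V₁/V₂)^(γ−1).
T₁ = 248 °C = 521.1 K.
T₂ = 521.1 × (1/19.4)^(0.09) = 399.1 K.
Q = 0, so ΔU = W_on_gas = nCᵥΔT with Cᵥ = R/(γ−1) = 92.38 J/(mol·K).
ΔU = 1.65 × 92.38 × (399.1 − 521.1) = -18610 J.

ΔU ≈ -18.6 kJ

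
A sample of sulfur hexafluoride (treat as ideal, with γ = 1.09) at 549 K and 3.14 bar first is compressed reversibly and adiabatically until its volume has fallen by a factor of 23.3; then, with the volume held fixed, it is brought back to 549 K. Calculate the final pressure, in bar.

P₃ ≈ 73.2 bar

Adiabatic step (PV^γ = const): P₂ = 3.14×23.3^(1.09) = 97.13 bar; T₂ = 549×23.3^(0.09) = 728.8 K.
Isochoric: P₃ = P₂(T₃/T₂) = 97.13 × (549/728.8) = 73.16 bar.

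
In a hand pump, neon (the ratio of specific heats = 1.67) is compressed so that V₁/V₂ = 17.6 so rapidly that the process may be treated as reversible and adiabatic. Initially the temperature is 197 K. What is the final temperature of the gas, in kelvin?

T₂ ≈ 1350 K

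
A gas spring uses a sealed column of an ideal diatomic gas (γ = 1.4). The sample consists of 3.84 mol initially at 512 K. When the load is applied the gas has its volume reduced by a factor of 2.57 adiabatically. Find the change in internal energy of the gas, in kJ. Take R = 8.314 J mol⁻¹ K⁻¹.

ΔU ≈ 18.7 kJ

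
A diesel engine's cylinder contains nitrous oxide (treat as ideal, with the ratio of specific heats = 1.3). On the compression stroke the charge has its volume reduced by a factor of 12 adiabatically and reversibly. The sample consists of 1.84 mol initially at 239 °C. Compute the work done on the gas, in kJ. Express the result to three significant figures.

W ≈ 28.9 kJ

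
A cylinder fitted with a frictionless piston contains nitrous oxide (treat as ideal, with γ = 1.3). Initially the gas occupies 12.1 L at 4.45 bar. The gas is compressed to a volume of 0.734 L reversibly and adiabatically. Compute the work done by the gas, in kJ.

P₂ = P₁(V₁/V₂)^γ = 4.45×(12.1/0.734)^(1.3) = 170 bar.
For a reversible adiabat, W_by_gas = (P₁V₁ − P₂V₂)/(γ−1).
W_by = (445000×0.0121 − 1.7×10^7×0.000734) / (0.3) = -23660 J.

W ≈ -23.7 kJ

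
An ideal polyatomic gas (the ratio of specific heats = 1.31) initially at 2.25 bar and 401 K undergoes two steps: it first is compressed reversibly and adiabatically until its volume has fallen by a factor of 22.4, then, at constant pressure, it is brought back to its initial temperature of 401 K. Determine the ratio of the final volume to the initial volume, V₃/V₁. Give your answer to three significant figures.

V₃/V₁ ≈ 0.0170

Adiabatic step: V₂/V₁ = 0.04464; T₂ = T₁·22.4^(0.31) = 1051 K.
Isobaric step: V₃/V₂ = T₃/T₂ = 401/1051.
V₃/V₁ = (V₂/V₁)(V₃/V₂) = 0.04464 × (401/1051) = 0.01703.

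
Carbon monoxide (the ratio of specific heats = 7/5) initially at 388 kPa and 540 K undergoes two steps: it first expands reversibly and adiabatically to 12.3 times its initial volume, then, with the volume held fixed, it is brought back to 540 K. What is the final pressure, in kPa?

P₃ ≈ 31.5 kPa

Adiabatic step (PV^γ = const): P₂ = 388×(1/12.3)^(7/5) = 11.56 kPa; T₂ = 540×(1/12.3)^(2/5) = 197.9 K.
Isochoric: P₃ = P₂(T₃/T₂) = 11.56 × (540/197.9) = 31.54 kPa.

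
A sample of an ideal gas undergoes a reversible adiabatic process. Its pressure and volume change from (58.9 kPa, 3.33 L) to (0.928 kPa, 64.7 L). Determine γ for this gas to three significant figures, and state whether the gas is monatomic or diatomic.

γ ≈ 1.40; diatomic

PV^γ = const ⇒ γ = ln(P₂/P₁) / ln(V₁/V₂).
γ = ln(0.928/58.9) / ln(3.33/64.7) = 1.399.
γ ≈ 1.40 is close to 7/5, so the gas is diatomic.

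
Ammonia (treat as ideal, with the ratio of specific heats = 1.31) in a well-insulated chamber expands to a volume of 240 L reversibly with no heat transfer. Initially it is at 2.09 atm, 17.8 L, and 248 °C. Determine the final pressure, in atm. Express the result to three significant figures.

P₂ ≈ 0.0692 atm

Since PV^γ is constant along a reversible adiabat, P₂ = P₁ (V₁/V₂)^γ.
P₂ = 2.09 × (17.8/240)^(1.31) = 0.0692 atm.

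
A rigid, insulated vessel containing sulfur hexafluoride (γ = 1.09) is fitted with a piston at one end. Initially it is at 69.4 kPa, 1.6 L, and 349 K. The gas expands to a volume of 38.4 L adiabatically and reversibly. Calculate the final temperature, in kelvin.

T₂ ≈ 262 K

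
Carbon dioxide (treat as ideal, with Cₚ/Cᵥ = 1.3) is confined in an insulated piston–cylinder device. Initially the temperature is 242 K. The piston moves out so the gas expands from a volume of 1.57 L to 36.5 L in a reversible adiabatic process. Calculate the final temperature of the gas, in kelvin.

For a reversible adiabat TV^(γ−1) is constant, so T₂ = T₁ (V₁/V₂)^(γ−1).
T₂ = 242 × (1.57/36.5)^(0.3) = 94.17 K.

T₂ ≈ 94.2 K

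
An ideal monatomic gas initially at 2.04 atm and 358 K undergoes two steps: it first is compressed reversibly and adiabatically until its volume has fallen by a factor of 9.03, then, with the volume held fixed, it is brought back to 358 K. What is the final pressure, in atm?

For a monatomic ideal gas γ = 5/3.
Adiabatic step (PV^γ = const): P₂ = 2.04×9.03^(5/3) = 79.88 atm; T₂ = 358×9.03^(2/3) = 1552 K.
Isochoric: P₃ = P₂(T₃/T₂) = 79.88 × (358/1552) = 18.42 atm.

P₃ ≈ 18.4 atm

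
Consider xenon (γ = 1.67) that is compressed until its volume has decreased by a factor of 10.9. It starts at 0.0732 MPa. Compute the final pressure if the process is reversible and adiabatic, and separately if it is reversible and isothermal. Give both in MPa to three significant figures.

adiabatic: 3.95 MPa; isothermal: 0.798 MPa

Isothermal: P₂ = P₁(V₁/V₂) = 0.0732×10.9 = 0.7979 MPa.
Adiabatic: P₂ = P₁(V₁/V₂)^γ = 0.0732×10.9^(1.67) = 3.954 MPa.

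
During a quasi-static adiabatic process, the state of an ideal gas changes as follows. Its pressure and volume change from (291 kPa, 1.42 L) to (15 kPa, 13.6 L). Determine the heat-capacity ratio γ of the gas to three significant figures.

γ ≈ 1.31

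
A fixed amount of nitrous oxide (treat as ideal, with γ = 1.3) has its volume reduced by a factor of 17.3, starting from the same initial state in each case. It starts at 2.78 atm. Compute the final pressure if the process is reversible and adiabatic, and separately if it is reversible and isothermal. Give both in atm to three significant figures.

adiabatic: 113 atm; isothermal: 48.1 atm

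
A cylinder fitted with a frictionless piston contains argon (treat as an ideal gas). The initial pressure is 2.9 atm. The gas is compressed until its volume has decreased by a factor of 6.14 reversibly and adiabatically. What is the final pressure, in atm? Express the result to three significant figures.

P₂ ≈ 59.7 atm

Since PV^γ is constant along a reversible adiabat, P₂ = P₁ (V₁/V₂)^γ.
For a monatomic ideal gas γ = 5/3.
P₂ = 2.9 × 6.14^(5/3) = 59.71 atm.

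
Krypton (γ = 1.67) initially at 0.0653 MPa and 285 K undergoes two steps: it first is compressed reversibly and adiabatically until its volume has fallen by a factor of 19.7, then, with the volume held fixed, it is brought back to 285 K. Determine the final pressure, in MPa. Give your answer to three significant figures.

Adiabatic step (PV^γ = const): P₂ = 0.0653×19.7^(1.67) = 9.477 MPa; T₂ = 285×19.7^(0.67) = 2100 K.
Isochoric: P₃ = P₂(T₃/T₂) = 9.477 × (285/2100) = 1.286 MPa.

P₃ ≈ 1.29 MPa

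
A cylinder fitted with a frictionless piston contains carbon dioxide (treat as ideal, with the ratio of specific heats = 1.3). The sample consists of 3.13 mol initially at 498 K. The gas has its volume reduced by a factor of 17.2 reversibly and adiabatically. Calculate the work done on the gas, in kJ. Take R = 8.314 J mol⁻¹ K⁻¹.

Adiabatic: T₁V₁^(γ−1) = T₂V₂^(γ−1) ⇒ T₂ = T₁ (V₁/V₂)^(γ−1).
T₂ = 498 × 17.2^(0.3) = 1169 K.
Q = 0, so ΔU = W_on_gas = nCᵥΔT with Cᵥ = R/(γ−1) = 27.71 J/(mol·K).
ΔU = 3.13 × 27.71 × (1169 − 498) = 58220 J.

W ≈ 58.2 kJ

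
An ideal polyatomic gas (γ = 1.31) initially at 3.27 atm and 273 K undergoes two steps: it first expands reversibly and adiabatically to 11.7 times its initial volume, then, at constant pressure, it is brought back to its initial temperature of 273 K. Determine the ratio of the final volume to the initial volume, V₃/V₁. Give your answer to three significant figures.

Adiabatic step: V₂/V₁ = 11.7; T₂ = T₁·(1/11.7)^(0.31) = 127.4 K.
Isobaric step: V₃/V₂ = T₃/T₂ = 273/127.4.
V₃/V₁ = (V₂/V₁)(V₃/V₂) = 11.7 × (273/127.4) = 25.08.

V₃/V₁ ≈ 25.1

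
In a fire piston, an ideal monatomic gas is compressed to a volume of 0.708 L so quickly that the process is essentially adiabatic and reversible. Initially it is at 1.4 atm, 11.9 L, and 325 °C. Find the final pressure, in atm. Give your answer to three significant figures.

Adiabatic: P₁V₁^γ = P₂V₂^γ ⇒ P₂ = P₁ (V₁/V₂)^γ.
γ = 5/3 for a monatomic ideal gas.
P₂ = 1.4 × (11.9/0.708)^(5/3) = 154.4 atm.

P₂ ≈ 154 atm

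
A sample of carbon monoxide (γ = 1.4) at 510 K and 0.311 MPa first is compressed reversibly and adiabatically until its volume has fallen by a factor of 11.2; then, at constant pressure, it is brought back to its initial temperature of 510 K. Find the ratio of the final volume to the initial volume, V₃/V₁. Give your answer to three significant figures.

V₃/V₁ ≈ 0.0340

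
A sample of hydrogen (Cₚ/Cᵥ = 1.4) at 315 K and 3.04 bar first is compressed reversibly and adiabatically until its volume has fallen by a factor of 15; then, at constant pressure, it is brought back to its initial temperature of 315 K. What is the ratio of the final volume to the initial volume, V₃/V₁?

Adiabatic step: V₂/V₁ = 0.06667; T₂ = T₁·15^(0.4) = 930.6 K.
Isobaric step: V₃/V₂ = T₃/T₂ = 315/930.6.
V₃/V₁ = (V₂/V₁)(V₃/V₂) = 0.06667 × (315/930.6) = 0.02257.

V₃/V₁ ≈ 0.0226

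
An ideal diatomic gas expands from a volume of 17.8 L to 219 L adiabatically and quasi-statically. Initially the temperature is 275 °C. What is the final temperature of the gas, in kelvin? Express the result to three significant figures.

T₂ ≈ 201 K

For a reversible adiabat TV^(γ−1) is constant, so T₂ = T₁ (V₁/V₂)^(γ−1).
For a diatomic ideal gas γ = 7/5, so γ−1 = 2/5.
T₁ = 275 °C = 548.1 K.
T₂ = 548.1 × (17.8/219)^(2/5) = 200.9 K.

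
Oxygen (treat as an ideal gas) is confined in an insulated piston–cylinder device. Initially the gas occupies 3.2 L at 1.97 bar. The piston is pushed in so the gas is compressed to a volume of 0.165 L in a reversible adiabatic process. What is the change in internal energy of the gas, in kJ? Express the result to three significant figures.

γ = 7/5 for a diatomic ideal gas.
P₂ = P₁(V₁/V₂)^γ = 1.97×(3.2/0.165)^(7/5) = 125.1 bar.
For a reversible adiabat, W_by_gas = (P₁V₁ − P₂V₂)/(γ−1).
W_by = (197000×0.0032 − 1.251×10^7×0.000165) / (2/5) = -3584 J.
Q = 0 ⇒ ΔU = −W_by = 3584 J.

ΔU ≈ 3.58 kJ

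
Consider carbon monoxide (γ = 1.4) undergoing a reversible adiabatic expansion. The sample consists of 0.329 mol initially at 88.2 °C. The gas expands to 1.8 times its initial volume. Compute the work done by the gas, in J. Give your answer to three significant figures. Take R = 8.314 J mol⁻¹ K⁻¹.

Adiabatic: T₁V₁^(γ−1) = T₂V₂^(γ−1) ⇒ T₂ = T₁ (V₁/V₂)^(γ−1).
T₁ = 88.2 °C = 361.3 K.
T₂ = 361.3 × (1/1.8)^(0.4) = 285.6 K.
Q = 0, so ΔU = W_on_gas = nCᵥΔT with Cᵥ = R/(γ−1) = 20.79 J/(mol·K).
ΔU = 0.329 × 20.79 × (285.6 − 361.3) = -517.7 J.
Work done by the gas = −ΔU = 517.7 J.

W ≈ 518 J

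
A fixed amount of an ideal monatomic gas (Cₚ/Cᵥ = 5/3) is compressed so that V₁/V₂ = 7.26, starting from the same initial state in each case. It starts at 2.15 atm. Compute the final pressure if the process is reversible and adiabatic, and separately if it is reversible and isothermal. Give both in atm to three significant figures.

Isothermal: P₂ = P₁(V₁/V₂) = 2.15×7.26 = 15.61 atm.
Adiabatic: P₂ = P₁(V₁/V₂)^γ = 2.15×7.26^(5/3) = 58.52 atm.

adiabatic: 58.5 atm; isothermal: 15.6 atm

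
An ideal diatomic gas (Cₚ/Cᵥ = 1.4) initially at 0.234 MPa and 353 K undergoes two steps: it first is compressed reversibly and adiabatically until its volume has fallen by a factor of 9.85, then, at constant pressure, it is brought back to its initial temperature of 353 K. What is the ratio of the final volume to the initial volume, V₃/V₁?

V₃/V₁ ≈ 0.0407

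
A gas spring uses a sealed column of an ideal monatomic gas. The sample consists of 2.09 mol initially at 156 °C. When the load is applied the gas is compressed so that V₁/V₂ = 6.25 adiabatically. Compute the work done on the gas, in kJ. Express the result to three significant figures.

For a reversible adiabat TV^(γ−1) is constant, so T₂ = T₁ (V₁/V₂)^(γ−1).
γ = 5/3 for a monatomic ideal gas, so γ−1 = 2/3.
T₁ = 156 °C = 429.1 K.
T₂ = 429.1 × 6.25^(2/3) = 1456 K.
Q = 0, so ΔU = W_on_gas = nCᵥΔT with Cᵥ = R/(γ−1) = 12.47 J/(mol·K).
ΔU = 2.09 × 12.47 × (1456 − 429.1) = 26770 J.

W ≈ 26.8 kJ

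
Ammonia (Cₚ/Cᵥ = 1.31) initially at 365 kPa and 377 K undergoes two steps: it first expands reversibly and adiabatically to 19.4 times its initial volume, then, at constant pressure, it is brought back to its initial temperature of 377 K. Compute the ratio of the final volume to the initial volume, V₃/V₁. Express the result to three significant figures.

Adiabatic step: V₂/V₁ = 19.4; T₂ = T₁·(1/19.4)^(0.31) = 150.4 K.
Isobaric step: V₃/V₂ = T₃/T₂ = 377/150.4.
V₃/V₁ = (V₂/V₁)(V₃/V₂) = 19.4 × (377/150.4) = 48.64.

V₃/V₁ ≈ 48.6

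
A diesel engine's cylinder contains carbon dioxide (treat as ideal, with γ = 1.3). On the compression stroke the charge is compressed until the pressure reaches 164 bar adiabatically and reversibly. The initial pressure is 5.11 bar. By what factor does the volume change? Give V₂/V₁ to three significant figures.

From PV^γ = const, V₂/V₁ = (P₁/P₂)^(1/γ).
V₂/V₁ = (5.11/164)^(0.769) = 0.06938.

V₂/V₁ ≈ 0.0694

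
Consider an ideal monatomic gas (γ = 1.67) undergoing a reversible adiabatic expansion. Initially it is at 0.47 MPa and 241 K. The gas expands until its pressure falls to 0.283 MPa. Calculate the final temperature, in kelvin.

Adiabatic: T₂/T₁ = (P₂/P₁)^((γ−1)/γ).
T₂ = 241 × (0.283/0.47)^(0.401) = 196.6 K.

T₂ ≈ 197 K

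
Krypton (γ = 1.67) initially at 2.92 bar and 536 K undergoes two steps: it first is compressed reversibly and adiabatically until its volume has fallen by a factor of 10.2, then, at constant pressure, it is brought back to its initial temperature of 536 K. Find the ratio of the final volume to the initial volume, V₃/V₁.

Adiabatic step: V₂/V₁ = 0.09804; T₂ = T₁·10.2^(0.67) = 2541 K.
Isobaric step: V₃/V₂ = T₃/T₂ = 536/2541.
V₃/V₁ = (V₂/V₁)(V₃/V₂) = 0.09804 × (536/2541) = 0.02068.

V₃/V₁ ≈ 0.0207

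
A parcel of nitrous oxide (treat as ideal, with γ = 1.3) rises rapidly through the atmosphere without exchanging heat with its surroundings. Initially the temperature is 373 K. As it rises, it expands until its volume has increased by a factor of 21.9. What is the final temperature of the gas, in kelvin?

T₂ ≈ 148 K

For a reversible adiabat TV^(γ−1) is constant, so T₂ = T₁ (V₁/V₂)^(γ−1).
T₂ = 373 × (1/21.9)^(0.3) = 147.8 K.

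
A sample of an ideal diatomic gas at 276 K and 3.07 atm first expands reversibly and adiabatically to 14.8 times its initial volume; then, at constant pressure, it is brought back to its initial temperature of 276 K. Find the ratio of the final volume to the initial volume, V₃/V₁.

For a diatomic ideal gas γ = 7/5.
Adiabatic step: V₂/V₁ = 14.8; T₂ = T₁·(1/14.8)^(2/5) = 93.93 K.
Isobaric step: V₃/V₂ = T₃/T₂ = 276/93.93.
V₃/V₁ = (V₂/V₁)(V₃/V₂) = 14.8 × (276/93.93) = 43.49.

V₃/V₁ ≈ 43.5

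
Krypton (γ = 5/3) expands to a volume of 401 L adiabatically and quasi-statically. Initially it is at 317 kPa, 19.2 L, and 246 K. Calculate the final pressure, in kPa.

P₂ ≈ 2.00 kPa

Adiabatic: P₁V₁^γ = P₂V₂^γ ⇒ P₂ = P₁ (V₁/V₂)^γ.
P₂ = 317 × (19.2/401)^(5/3) = 2.001 kPa.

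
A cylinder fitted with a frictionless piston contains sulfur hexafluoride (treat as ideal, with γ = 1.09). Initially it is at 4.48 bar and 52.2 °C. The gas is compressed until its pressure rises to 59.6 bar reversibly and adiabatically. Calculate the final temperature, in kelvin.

Adiabatic: T₂/T₁ = (P₂/P₁)^((γ−1)/γ).
T₁ = 52.2 °C = 325.3 K.
T₂ = 325.3 × (59.6/4.48)^(0.0826) = 402.9 K.

T₂ ≈ 403 K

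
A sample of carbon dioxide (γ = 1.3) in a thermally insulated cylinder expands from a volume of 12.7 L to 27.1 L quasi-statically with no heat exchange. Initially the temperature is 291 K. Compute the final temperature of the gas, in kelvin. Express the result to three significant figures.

T₂ ≈ 232 K

Adiabatic: T₁V₁^(γ−1) = T₂V₂^(γ−1) ⇒ T₂ = T₁ (V₁/V₂)^(γ−1).
T₂ = 291 × (12.7/27.1)^(0.3) = 231.8 K.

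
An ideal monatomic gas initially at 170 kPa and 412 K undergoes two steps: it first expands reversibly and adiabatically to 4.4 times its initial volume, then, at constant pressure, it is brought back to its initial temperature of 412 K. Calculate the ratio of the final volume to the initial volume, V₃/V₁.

V₃/V₁ ≈ 11.8

For a monatomic ideal gas γ = 5/3.
Adiabatic step: V₂/V₁ = 4.4; T₂ = T₁·(1/4.4)^(2/3) = 153.4 K.
Isobaric step: V₃/V₂ = T₃/T₂ = 412/153.4.
V₃/V₁ = (V₂/V₁)(V₃/V₂) = 4.4 × (412/153.4) = 11.81.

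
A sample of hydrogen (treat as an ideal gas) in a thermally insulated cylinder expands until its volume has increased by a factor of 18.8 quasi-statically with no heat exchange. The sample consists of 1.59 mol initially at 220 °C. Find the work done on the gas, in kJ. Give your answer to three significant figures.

W ≈ -11.3 kJ

Adiabatic: T₁V₁^(γ−1) = T₂V₂^(γ−1) ⇒ T₂ = T₁ (V₁/V₂)^(γ−1).
γ = 7/5 for a diatomic ideal gas, so γ−1 = 2/5.
T₁ = 220 °C = 493.1 K.
T₂ = 493.1 × (1/18.8)^(2/5) = 152.5 K.
Q = 0, so ΔU = W_on_gas = nCᵥΔT with Cᵥ = R/(γ−1) = 20.79 J/(mol·K).
ΔU = 1.59 × 20.79 × (152.5 − 493.1) = -11260 J.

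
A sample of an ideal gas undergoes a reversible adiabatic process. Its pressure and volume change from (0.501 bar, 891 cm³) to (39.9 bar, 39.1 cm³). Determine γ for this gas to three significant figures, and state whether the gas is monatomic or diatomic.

γ ≈ 1.40; diatomic

PV^γ = const ⇒ γ = ln(P₂/P₁) / ln(V₁/V₂).
γ = ln(39.9/0.501) / ln(891/39.1) = 1.4.
γ ≈ 1.40 is close to 7/5, so the gas is diatomic.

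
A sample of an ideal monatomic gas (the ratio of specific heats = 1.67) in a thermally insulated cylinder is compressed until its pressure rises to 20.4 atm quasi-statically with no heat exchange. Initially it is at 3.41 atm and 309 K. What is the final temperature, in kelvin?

Along an adiabat T P^((1−γ)/γ) is constant, so T₂ = T₁ (P₂/P₁)^((γ−1)/γ).
T₂ = 309 × (20.4/3.41)^(0.401) = 633.3 K.

T₂ ≈ 633 K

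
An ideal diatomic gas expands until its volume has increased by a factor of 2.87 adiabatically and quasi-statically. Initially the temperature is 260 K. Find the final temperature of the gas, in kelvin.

T₂ ≈ 171 K

For a reversible adiabat TV^(γ−1) is constant, so T₂ = T₁ (V₁/V₂)^(γ−1).
For a diatomic ideal gas γ = 7/5, so γ−1 = 2/5.
T₂ = 260 × (1/2.87)^(2/5) = 170.5 K.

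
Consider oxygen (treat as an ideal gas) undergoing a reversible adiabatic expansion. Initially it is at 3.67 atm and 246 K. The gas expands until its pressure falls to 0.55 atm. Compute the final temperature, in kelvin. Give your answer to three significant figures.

T₂ ≈ 143 K

Along an adiabat T P^((1−γ)/γ) is constant, so T₂ = T₁ (P₂/P₁)^((γ−1)/γ).
For a diatomic ideal gas γ = 7/5, so (γ−1)/γ = 2/7.
T₂ = 246 × (0.55/3.67)^(2/7) = 143 K.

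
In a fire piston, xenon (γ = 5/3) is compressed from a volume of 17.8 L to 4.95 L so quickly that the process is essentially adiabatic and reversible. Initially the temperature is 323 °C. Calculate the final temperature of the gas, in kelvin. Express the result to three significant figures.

Adiabatic: T₁V₁^(γ−1) = T₂V₂^(γ−1) ⇒ T₂ = T₁ (V₁/V₂)^(γ−1).
T₁ = 323 °C = 596.1 K.
T₂ = 596.1 × (17.8/4.95)^(2/3) = 1399 K.

T₂ ≈ 1400 K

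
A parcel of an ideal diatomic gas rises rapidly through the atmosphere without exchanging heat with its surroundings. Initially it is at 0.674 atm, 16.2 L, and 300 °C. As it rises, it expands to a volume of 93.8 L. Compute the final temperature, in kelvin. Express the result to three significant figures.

T₂ ≈ 284 K

Adiabatic: T₁V₁^(γ−1) = T₂V₂^(γ−1) ⇒ T₂ = T₁ (V₁/V₂)^(γ−1).
γ = 7/5 for a diatomic ideal gas.
T₁ = 300 °C = 573.1 K.
T₂ = 573.1 × (16.2/93.8)^(2/5) = 283.9 K.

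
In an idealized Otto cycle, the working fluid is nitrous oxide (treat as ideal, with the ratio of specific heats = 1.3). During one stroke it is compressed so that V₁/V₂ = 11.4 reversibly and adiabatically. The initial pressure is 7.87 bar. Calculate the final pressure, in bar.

Since PV^γ is constant along a reversible adiabat, P₂ = P₁ (V₁/V₂)^γ.
P₂ = 7.87 × 11.4^(1.3) = 186.2 bar.

P₂ ≈ 186 bar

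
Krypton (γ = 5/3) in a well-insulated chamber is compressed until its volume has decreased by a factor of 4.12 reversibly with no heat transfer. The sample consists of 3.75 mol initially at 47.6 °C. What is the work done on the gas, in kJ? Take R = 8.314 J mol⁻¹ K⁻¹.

For a reversible adiabat TV^(γ−1) is constant, so T₂ = T₁ (V₁/V₂)^(γ−1).
T₁ = 47.6 °C = 320.8 K.
T₂ = 320.8 × 4.12^(2/3) = 824.3 K.
Q = 0, so ΔU = W_on_gas = nCᵥΔT with Cᵥ = R/(γ−1) = 12.47 J/(mol·K).
ΔU = 3.75 × 12.47 × (824.3 − 320.8) = 23550 J.

W ≈ 23.6 kJ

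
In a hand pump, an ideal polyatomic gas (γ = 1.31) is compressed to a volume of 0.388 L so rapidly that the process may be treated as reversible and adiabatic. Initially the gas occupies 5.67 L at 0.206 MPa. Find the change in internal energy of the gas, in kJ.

ΔU ≈ 4.89 kJ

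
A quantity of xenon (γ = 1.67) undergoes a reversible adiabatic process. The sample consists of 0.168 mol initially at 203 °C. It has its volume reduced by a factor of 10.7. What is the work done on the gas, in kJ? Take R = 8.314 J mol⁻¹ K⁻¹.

W ≈ 3.87 kJ

For a reversible adiabat TV^(γ−1) is constant, so T₂ = T₁ (V₁/V₂)^(γ−1).
T₁ = 203 °C = 476.1 K.
T₂ = 476.1 × 10.7^(0.67) = 2330 K.
Q = 0, so ΔU = W_on_gas = nCᵥΔT with Cᵥ = R/(γ−1) = 12.41 J/(mol·K).
ΔU = 0.168 × 12.41 × (2330 − 476.1) = 3866 J.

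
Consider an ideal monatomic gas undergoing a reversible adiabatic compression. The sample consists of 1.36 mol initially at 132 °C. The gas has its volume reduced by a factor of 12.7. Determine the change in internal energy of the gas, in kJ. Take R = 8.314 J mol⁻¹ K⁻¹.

ΔU ≈ 30.5 kJ

Adiabatic: T₁V₁^(γ−1) = T₂V₂^(γ−1) ⇒ T₂ = T₁ (V₁/V₂)^(γ−1).
γ = 5/3 for a monatomic ideal gas, so γ−1 = 2/3.
T₁ = 132 °C = 405.1 K.
T₂ = 405.1 × 12.7^(2/3) = 2205 K.
Q = 0, so ΔU = W_on_gas = nCᵥΔT with Cᵥ = R/(γ−1) = 12.47 J/(mol·K).
ΔU = 1.36 × 12.47 × (2205 − 405.1) = 30530 J.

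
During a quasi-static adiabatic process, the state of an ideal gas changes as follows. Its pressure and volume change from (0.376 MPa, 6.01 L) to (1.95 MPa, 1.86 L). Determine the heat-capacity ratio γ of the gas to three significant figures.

γ ≈ 1.40

PV^γ = const ⇒ γ = ln(P₂/P₁) / ln(V₁/V₂).
γ = ln(1.95/0.376) / ln(6.01/1.86) = 1.403.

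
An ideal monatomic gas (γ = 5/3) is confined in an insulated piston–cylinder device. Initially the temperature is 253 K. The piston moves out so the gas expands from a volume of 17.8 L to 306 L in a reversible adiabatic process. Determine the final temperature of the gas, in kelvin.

T₂ ≈ 38.0 K

Adiabatic: T₁V₁^(γ−1) = T₂V₂^(γ−1) ⇒ T₂ = T₁ (V₁/V₂)^(γ−1).
T₂ = 253 × (17.8/306)^(2/3) = 37.98 K.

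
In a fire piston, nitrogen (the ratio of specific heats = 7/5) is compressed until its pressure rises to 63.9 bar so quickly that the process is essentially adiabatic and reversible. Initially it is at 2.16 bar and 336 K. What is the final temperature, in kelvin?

T₂ ≈ 884 K

Along an adiabat T P^((1−γ)/γ) is constant, so T₂ = T₁ (P₂/P₁)^((γ−1)/γ).
T₂ = 336 × (63.9/2.16)^(2/7) = 884.4 K.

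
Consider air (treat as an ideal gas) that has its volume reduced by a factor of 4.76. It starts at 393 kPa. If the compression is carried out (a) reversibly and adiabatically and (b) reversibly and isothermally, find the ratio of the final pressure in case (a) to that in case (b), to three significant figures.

P_adiabatic / P_isothermal ≈ 1.87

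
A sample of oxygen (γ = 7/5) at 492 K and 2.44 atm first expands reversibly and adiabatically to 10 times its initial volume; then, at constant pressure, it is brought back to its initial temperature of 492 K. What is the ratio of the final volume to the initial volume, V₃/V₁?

V₃/V₁ ≈ 25.1

Adiabatic step: V₂/V₁ = 10; T₂ = T₁·(1/10)^(2/5) = 195.9 K.
Isobaric step: V₃/V₂ = T₃/T₂ = 492/195.9.
V₃/V₁ = (V₂/V₁)(V₃/V₂) = 10 × (492/195.9) = 25.12.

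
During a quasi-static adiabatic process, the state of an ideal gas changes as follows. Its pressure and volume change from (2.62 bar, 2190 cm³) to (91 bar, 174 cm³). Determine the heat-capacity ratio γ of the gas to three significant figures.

γ ≈ 1.40

PV^γ = const ⇒ γ = ln(P₂/P₁) / ln(V₁/V₂).
γ = ln(91/2.62) / ln(2190/174) = 1.401.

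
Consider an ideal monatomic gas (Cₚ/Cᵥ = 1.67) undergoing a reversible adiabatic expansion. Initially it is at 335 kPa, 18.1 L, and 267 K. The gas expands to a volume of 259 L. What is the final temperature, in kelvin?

T₂ ≈ 44.9 K

Adiabatic: T₁V₁^(γ−1) = T₂V₂^(γ−1) ⇒ T₂ = T₁ (V₁/V₂)^(γ−1).
T₂ = 267 × (18.1/259)^(0.67) = 44.9 K.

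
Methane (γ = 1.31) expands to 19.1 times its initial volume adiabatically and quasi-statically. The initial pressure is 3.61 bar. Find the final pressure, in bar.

Adiabatic: P₁V₁^γ = P₂V₂^γ ⇒ P₂ = P₁ (V₁/V₂)^γ.
P₂ = 3.61 × (1/19.1)^(1.31) = 0.07574 bar.

P₂ ≈ 0.0757 bar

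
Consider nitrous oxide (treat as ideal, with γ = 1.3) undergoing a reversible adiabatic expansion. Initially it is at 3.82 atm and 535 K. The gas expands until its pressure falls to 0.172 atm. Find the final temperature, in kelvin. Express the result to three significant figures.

T₂ ≈ 262 K

Along an adiabat T P^((1−γ)/γ) is constant, so T₂ = T₁ (P₂/P₁)^((γ−1)/γ).
T₂ = 535 × (0.172/3.82)^(0.231) = 261.6 K.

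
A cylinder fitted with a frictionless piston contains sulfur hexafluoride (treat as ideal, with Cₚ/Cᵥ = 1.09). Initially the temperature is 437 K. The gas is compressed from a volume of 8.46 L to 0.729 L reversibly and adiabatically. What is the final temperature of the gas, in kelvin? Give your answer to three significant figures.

T₂ ≈ 545 K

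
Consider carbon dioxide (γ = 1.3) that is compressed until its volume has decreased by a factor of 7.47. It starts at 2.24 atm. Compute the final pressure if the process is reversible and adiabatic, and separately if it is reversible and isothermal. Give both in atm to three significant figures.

Isothermal: P₂ = P₁(V₁/V₂) = 2.24×7.47 = 16.73 atm.
Adiabatic: P₂ = P₁(V₁/V₂)^γ = 2.24×7.47^(1.3) = 30.59 atm.

adiabatic: 30.6 atm; isothermal: 16.7 atm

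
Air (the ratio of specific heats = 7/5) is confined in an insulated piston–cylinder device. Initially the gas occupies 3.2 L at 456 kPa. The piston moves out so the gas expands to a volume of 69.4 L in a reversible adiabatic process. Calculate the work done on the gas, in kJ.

P₂ = P₁(V₁/V₂)^γ = 456×(3.2/69.4)^(7/5) = 6.141 kPa.
For a reversible adiabat, W_by_gas = (P₁V₁ − P₂V₂)/(γ−1).
W_by = (456000×0.0032 − 6141×0.0694) / (2/5) = 2582 J.
W_on_gas = −W_by = -2582 J.

W ≈ -2.58 kJ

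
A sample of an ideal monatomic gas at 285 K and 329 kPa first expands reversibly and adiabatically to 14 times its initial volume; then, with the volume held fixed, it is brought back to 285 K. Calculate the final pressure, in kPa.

P₃ ≈ 23.5 kPa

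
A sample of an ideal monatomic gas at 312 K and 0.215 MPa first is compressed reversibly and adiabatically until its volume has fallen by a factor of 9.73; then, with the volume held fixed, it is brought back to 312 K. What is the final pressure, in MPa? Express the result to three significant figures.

For a monatomic ideal gas γ = 5/3.
Adiabatic step (PV^γ = const): P₂ = 0.215×9.73^(5/3) = 9.534 MPa; T₂ = 312×9.73^(2/3) = 1422 K.
Isochoric: P₃ = P₂(T₃/T₂) = 9.534 × (312/1422) = 2.092 MPa.

P₃ ≈ 2.09 MPa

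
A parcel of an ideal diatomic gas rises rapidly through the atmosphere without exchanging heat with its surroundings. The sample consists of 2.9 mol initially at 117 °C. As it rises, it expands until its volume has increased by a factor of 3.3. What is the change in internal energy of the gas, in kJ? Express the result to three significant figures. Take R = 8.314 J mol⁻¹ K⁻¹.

For a reversible adiabat TV^(γ−1) is constant, so T₂ = T₁ (V₁/V₂)^(γ−1).
γ = 7/5 for a diatomic ideal gas, so γ−1 = 2/5.
T₁ = 117 °C = 390.1 K.
T₂ = 390.1 × (1/3.3)^(2/5) = 242 K.
Q = 0, so ΔU = W_on_gas = nCᵥΔT with Cᵥ = R/(γ−1) = 20.79 J/(mol·K).
ΔU = 2.9 × 20.79 × (242 − 390.1) = -8930 J.

ΔU ≈ -8.93 kJ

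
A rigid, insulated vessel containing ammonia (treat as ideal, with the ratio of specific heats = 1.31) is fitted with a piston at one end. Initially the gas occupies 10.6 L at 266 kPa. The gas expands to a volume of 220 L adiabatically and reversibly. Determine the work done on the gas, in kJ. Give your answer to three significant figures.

W ≈ -5.54 kJ

P₂ = P₁(V₁/V₂)^γ = 266×(10.6/220)^(1.31) = 5.006 kPa.
For a reversible adiabat, W_by_gas = (P₁V₁ − P₂V₂)/(γ−1).
W_by = (266000×0.0106 − 5006×0.22) / (0.31) = 5543 J.
W_on_gas = −W_by = -5543 J.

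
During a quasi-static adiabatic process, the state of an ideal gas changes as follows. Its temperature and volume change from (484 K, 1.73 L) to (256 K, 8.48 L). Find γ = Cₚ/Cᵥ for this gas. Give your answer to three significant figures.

γ ≈ 1.40

TV^(γ−1) = const ⇒ γ − 1 = ln(T₂/T₁) / ln(V₁/V₂).
γ = 1 + ln(256/484) / ln(1.73/8.48) = 1.401.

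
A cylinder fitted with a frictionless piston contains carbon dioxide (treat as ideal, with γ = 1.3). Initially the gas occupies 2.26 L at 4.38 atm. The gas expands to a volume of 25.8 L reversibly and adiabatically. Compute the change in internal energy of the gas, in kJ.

P₂ = P₁(V₁/V₂)^γ = 4.38×(2.26/25.8)^(1.3) = 0.1848 atm.
For a reversible adiabat, W_by_gas = (P₁V₁ − P₂V₂)/(γ−1).
W_by = (443800×0.00226 − 18730×0.0258) / (0.3) = 1733 J.
Q = 0 ⇒ ΔU = −W_by = -1733 J.

ΔU ≈ -1.73 kJ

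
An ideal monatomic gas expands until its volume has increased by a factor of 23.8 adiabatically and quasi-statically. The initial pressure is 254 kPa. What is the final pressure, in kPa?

Since PV^γ is constant along a reversible adiabat, P₂ = P₁ (V₁/V₂)^γ.
For a monatomic ideal gas γ = 5/3.
P₂ = 254 × (1/23.8)^(5/3) = 1.29 kPa.

P₂ ≈ 1.29 kPa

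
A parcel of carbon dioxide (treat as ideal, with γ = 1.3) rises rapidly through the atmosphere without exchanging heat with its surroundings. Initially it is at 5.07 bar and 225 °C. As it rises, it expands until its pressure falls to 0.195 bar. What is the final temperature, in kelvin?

Adiabatic: T₂/T₁ = (P₂/P₁)^((γ−1)/γ).
T₁ = 225 °C = 498.1 K.
T₂ = 498.1 × (0.195/5.07)^(0.231) = 234.9 K.

T₂ ≈ 235 K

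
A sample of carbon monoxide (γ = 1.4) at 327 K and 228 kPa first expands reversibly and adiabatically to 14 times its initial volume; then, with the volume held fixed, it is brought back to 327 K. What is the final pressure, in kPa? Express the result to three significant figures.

P₃ ≈ 16.3 kPa

Adiabatic step (PV^γ = const): P₂ = 228×(1/14)^(1.4) = 5.667 kPa; T₂ = 327×(1/14)^(0.4) = 113.8 K.
Isochoric: P₃ = P₂(T₃/T₂) = 5.667 × (327/113.8) = 16.29 kPa.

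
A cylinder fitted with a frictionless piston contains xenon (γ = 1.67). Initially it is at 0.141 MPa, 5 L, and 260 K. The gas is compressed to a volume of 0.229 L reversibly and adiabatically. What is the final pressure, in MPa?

Since PV^γ is constant along a reversible adiabat, P₂ = P₁ (V₁/V₂)^γ.
P₂ = 0.141 × (5/0.229)^(1.67) = 24.3 MPa.

P₂ ≈ 24.3 MPa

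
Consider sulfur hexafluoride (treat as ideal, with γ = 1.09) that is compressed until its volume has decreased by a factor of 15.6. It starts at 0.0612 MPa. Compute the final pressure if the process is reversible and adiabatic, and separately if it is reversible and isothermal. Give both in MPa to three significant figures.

Isothermal: P₂ = P₁(V₁/V₂) = 0.0612×15.6 = 0.9547 MPa.
Adiabatic: P₂ = P₁(V₁/V₂)^γ = 0.0612×15.6^(1.09) = 1.223 MPa.

adiabatic: 1.22 MPa; isothermal: 0.955 MPa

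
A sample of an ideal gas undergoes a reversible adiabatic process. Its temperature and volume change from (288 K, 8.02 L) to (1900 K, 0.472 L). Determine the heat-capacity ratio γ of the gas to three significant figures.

γ ≈ 1.67

TV^(γ−1) = const ⇒ γ − 1 = ln(T₂/T₁) / ln(V₁/V₂).
γ = 1 + ln(1900/288) / ln(8.02/0.472) = 1.666.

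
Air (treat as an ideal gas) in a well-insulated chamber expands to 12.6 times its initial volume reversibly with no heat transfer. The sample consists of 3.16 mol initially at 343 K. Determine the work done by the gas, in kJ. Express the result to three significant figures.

Adiabatic: T₁V₁^(γ−1) = T₂V₂^(γ−1) ⇒ T₂ = T₁ (V₁/V₂)^(γ−1).
γ = 7/5 for a diatomic ideal gas, so γ−1 = 2/5.
T₂ = 343 × (1/12.6)^(2/5) = 124.5 K.
Q = 0, so ΔU = W_on_gas = nCᵥΔT with Cᵥ = R/(γ−1) = 20.79 J/(mol·K).
ΔU = 3.16 × 20.79 × (124.5 − 343) = -14350 J.
Work done by the gas = −ΔU = 14350 J.

W ≈ 14.4 kJ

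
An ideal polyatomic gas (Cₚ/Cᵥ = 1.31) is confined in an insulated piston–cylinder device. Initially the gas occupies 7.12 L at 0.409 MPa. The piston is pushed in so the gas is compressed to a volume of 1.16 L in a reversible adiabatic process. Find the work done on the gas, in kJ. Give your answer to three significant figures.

P₂ = P₁(V₁/V₂)^γ = 0.409×(7.12/1.16)^(1.31) = 4.406 MPa.
For a reversible adiabat, W_by_gas = (P₁V₁ − P₂V₂)/(γ−1).
W_by = (409000×0.00712 − 4.406×10^6×0.00116) / (0.31) = -7093 J.
W_on_gas = −W_by = 7093 J.

W ≈ 7.09 kJ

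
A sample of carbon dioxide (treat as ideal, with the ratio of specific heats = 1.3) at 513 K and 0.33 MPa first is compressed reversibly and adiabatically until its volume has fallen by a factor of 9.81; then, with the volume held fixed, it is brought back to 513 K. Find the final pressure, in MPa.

P₃ ≈ 3.24 MPa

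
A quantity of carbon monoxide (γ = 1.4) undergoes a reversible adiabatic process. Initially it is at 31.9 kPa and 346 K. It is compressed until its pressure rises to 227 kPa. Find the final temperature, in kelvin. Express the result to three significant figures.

Along an adiabat T P^((1−γ)/γ) is constant, so T₂ = T₁ (P₂/P₁)^((γ−1)/γ).
T₂ = 346 × (227/31.9)^(0.286) = 606.1 K.

T₂ ≈ 606 K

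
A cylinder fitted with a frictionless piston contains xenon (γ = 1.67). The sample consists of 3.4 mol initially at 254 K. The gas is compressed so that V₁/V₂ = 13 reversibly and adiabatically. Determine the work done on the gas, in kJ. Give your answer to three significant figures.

Adiabatic: T₁V₁^(γ−1) = T₂V₂^(γ−1) ⇒ T₂ = T₁ (V₁/V₂)^(γ−1).
T₂ = 254 × 13^(0.67) = 1416 K.
Q = 0, so ΔU = W_on_gas = nCᵥΔT with Cᵥ = R/(γ−1) = 12.41 J/(mol·K).
ΔU = 3.4 × 12.41 × (1416 − 254) = 49040 J.

W ≈ 49.0 kJ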